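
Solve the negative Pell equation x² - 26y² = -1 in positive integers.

We need x² = 26y² - 1. Try successive y:
y = 1: x² = 26·1² - 1 = 25 = 5² ✓
Check: 5² - 26·1² = 25 - 26 = -1 ✓

x = 5, y = 1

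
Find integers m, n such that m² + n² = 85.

We need to find integers m, n > 0 such that m² + n² = 85.
Trying m = 2: n² = 85 - 2² = 85 - 4 = 81
n = 9
Check: 2² + 9² = 4 + 81 = 85 ✓

85 = 2² + 9²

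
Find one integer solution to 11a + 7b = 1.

Step 1: Check solvability.
gcd(11, 7) = 1
Since 1 divides 1, solutions exist.

Step 2: Apply extended Euclidean algorithm to find gcd.
We find integers such that 11*x0 + 7*y0 = 1

Step 3: Scale the particular solution.
Multiply by 1/1 = 1:
a = 2, b = -3

Step 4: Verify.
11*(2) + 7*(-3) = 1 = 1 ✓

a = 2, b = -3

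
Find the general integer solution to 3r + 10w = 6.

Step 1: Compute gcd(3, 10) = 1.
Since 1 divides 6, solutions exist.

Step 2: Find a particular solution using extended Euclidean algorithm.
We get r₀ = -18, w₀ = 6.
Check: 3*-18 + 10*6 = 6 = 6 ✓

Step 3: Write the general solution.
r = -18 + (10/1)t = -18 + 10t
w = 6 - (3/1)t = 6 - 3t
for any integer t.

r = -18 + 10t, w = 6 - 3t for integer t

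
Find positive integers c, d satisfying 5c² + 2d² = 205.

Try small values of c and check whether (205 - 5c²)/2 is a perfect square.
c = 1: 5·1² = 5, so 2d² = 205 - 5 = 200, giving d² = 100, d = 10.
Check: 5·1² + 2·10² = 5 + 200 = 205 ✓

c = 1, d = 10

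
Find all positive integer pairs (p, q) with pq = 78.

The positive divisors of 78 are: 1, 2, 3, 6, 13, 26, 39, 78.
Each divisor d gives the pair (d, 78/d):
(1, 78), (2, 39), (3, 26), (6, 13), (13, 6), (26, 3), (39, 2), (78, 1)

(1, 78), (2, 39), (3, 26), (6, 13), (13, 6), (26, 3), (39, 2), (78, 1)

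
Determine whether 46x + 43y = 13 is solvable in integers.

Step 1: Compute gcd(46, 43).
gcd(46, 43) = 1

Step 2: Check divisibility.
Does 1 divide 13? 13 = 1 x 13, so yes.

By the theorem on linear Diophantine equations, 46x + 43y = 13 has integer solutions if and only if gcd(46, 43) divides 13. Since 1 | 13, solutions exist.

Yes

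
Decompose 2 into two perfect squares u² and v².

We need to find integers u, v > 0 such that u² + v² = 2.
Trying u = 1: v² = 2 - 1² = 2 - 1 = 1
v = 1
Check: 1² + 1² = 1 + 1 = 2 ✓

2 = 1² + 1²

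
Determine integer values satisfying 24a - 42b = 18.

Step 1: Check solvability.
gcd(24, 42) = 6
Since 6 divides 18, solutions exist.

Step 2: Apply extended Euclidean algorithm to find gcd.
We find integers such that 24*x0 + 42*y0 = 6

Step 3: Scale the particular solution.
Multiply by 18/6 = 3:
a = 6, b = 3

Step 4: Verify.
24*(6) - 42*(3) = 18 = 18 ✓

a = 6, b = 3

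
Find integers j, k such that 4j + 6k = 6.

Step 1: Check solvability.
gcd(4, 6) = 2
Since 2 divides 6, solutions exist.

Step 2: Apply extended Euclidean algorithm to find gcd.
We find integers such that 4*x0 + 6*y0 = 2

Step 3: Scale the particular solution.
Multiply by 6/2 = 3:
j = -3, k = 3

Step 4: Verify.
4*(-3) + 6*(3) = 6 = 6 ✓

j = -3, k = 3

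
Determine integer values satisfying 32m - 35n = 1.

Step 1: Check solvability.
gcd(32, 35) = 1
Since 1 divides 1, solutions exist.

Step 2: Apply extended Euclidean algorithm to find gcd.
We find integers such that 32*x0 + 35*y0 = 1

Step 3: Scale the particular solution.
Multiply by 1/1 = 1:
m = -12, n = -11

Step 4: Verify.
32*(-12) - 35*(-11) = 1 = 1 ✓

m = -12, n = -11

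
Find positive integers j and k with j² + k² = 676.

We need to find integers j, k > 0 such that j² + k² = 676.
Trying j = 10: k² = 676 - 10² = 676 - 100 = 576
k = 24
Check: 10² + 24² = 100 + 576 = 676 ✓

676 = 10² + 24²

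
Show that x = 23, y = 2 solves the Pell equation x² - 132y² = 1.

Compute x² = 23² = 529
Compute 132y² = 132·2² = 132·4 = 528
x² - 132y² = 529 - 528 = 1
Since this equals 1, (23, 2) is a solution.

Yes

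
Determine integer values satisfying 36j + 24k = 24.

Step 1: Check solvability.
gcd(36, 24) = 12
Since 12 divides 24, solutions exist.

Step 2: Apply extended Euclidean algorithm to find gcd.
We find integers such that 36*x0 + 24*y0 = 12

Step 3: Scale the particular solution.
Multiply by 24/12 = 2:
j = 2, k = -2

Step 4: Verify.
36*(2) + 24*(-2) = 24 = 24 ✓

j = 2, k = -2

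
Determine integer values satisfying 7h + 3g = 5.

Step 1: Check solvability.
gcd(7, 3) = 1
Since 1 divides 5, solutions exist.

Step 2: Apply extended Euclidean algorithm to find gcd.
We find integers such that 7*x0 + 3*y0 = 1

Step 3: Scale the particular solution.
Multiply by 5/1 = 5:
h = 5, g = -10

Step 4: Verify.
7*(5) + 3*(-10) = 5 = 5 ✓

h = 5, g = -10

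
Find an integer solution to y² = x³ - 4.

Try small integer x values and check whether x³ - 4 is a perfect square.
x = 5: x³ - 4 = 5³ - 4 = 125 - 4 = 121
Is 121 a perfect square? 11² = 121 ✓
So (x, y) = (5, 11) is a solution.

x = 5, y = 11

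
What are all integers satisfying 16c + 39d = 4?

Step 1: Compute gcd(16, 39) = 1.
Since 1 divides 4, solutions exist.

Step 2: Find a particular solution using extended Euclidean algorithm.
We get c₀ = -68, d₀ = 28.
Check: 16*-68 + 39*28 = 4 = 4 ✓

Step 3: Write the general solution.
c = -68 + (39/1)t = -68 + 39t
d = 28 - (16/1)t = 28 - 16t
for any integer t.

c = -68 + 39t, d = 28 - 16t for integer t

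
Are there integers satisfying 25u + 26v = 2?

Step 1: Compute gcd(25, 26).
gcd(25, 26) = 1

Step 2: Check divisibility.
Does 1 divide 2? 2 = 1 x 2, so yes.

By the theorem on linear Diophantine equations, 25u + 26v = 2 has integer solutions if and only if gcd(25, 26) divides 2. Since 1 | 2, solutions exist.

Yes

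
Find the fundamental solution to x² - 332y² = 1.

We seek the smallest positive integers (x, y) with x² - 332y² = 1, i.e., x² = 332y² + 1.
Try successive y values:
y = 1: x² = 332·1² + 1 = 333, not a perfect square
y = 2: x² = 332·2² + 1 = 1329, not a perfect square
y = 3: x² = 332·3² + 1 = 2989, not a perfect square
... continuing the search (or via continued fractions) ...
y = 738: x² = 332·738² + 1 = 180821809, x = 13447 ✓

Verify: 13447² - 332·738² = 180821809 - 180821808 = 1 ✓

x = 13447, y = 738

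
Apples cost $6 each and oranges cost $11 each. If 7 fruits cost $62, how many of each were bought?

Let a = apples, o = oranges.
a + o = 7
6a + 11o = 62
Substitute o = 7 - a:
6a + 11(7 - a) = 62
(6 - 11)a = 62 - 77
-5a = -15
a = 3, o = 7 - 3 = 4

Apples: 3, Oranges: 4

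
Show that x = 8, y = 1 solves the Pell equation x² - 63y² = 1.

Compute x² = 8² = 64
Compute 63y² = 63·1² = 63·1 = 63
x² - 63y² = 64 - 63 = 1
Since this equals 1, (8, 1) is a solution.

Yes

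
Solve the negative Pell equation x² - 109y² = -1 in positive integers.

We need x² = 109y² - 1. Try successive y:
y = 1: x² = 109·1² - 1 = 108, not a perfect square
y = 2: x² = 109·2² - 1 = 435, not a perfect square
y = 3: x² = 109·3² - 1 = 980, not a perfect square
...
y = 851525: x² = 109·851525² - 1 = 79035335993124 = 8890182² ✓
Check: 8890182² - 109·851525² = 79035335993124 - 79035335993125 = -1 ✓

x = 8890182, y = 851525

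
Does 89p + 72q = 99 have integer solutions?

Step 1: Compute gcd(89, 72).
gcd(89, 72) = 1

Step 2: Check divisibility.
Does 1 divide 99? 99 = 1 x 99, so yes.

By the theorem on linear Diophantine equations, 89p + 72q = 99 has integer solutions if and only if gcd(89, 72) divides 99. Since 1 | 99, solutions exist.

Yes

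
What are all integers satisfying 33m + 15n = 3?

Step 1: Compute gcd(33, 15) = 3.
Since 3 divides 3, solutions exist.

Step 2: Find a particular solution using extended Euclidean algorithm.
We get m₀ = 1, n₀ = -2.
Check: 33*1 + 15*-2 = 3 = 3 ✓

Step 3: Write the general solution.
m = 1 + (15/3)t = 1 + 5t
n = -2 - (33/3)t = -2 - 11t
for any integer t.

m = 1 + 5t, n = -2 - 11t for integer t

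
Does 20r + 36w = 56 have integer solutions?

Step 1: Compute gcd(20, 36).
gcd(20, 36) = 4

Step 2: Check divisibility.
Does 4 divide 56? 56 = 4 x 14, so yes.

By the theorem on linear Diophantine equations, 20r + 36w = 56 has integer solutions if and only if gcd(20, 36) divides 56. Since 4 | 56, solutions exist.

Yes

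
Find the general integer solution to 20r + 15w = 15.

Step 1: Compute gcd(20, 15) = 5.
Since 5 divides 15, solutions exist.

Step 2: Find a particular solution using extended Euclidean algorithm.
We get r₀ = 3, w₀ = -3.
Check: 20*3 + 15*-3 = 15 = 15 ✓

Step 3: Write the general solution.
r = 3 + (15/5)t = 3 + 3t
w = -3 - (20/5)t = -3 - 4t
for any integer t.

r = 3 + 3t, w = -3 - 4t for integer t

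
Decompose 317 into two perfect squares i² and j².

We need to find integers i, j > 0 such that i² + j² = 317.
Trying i = 11: j² = 317 - 11² = 317 - 121 = 196
j = 14
Check: 11² + 14² = 121 + 196 = 317 ✓

317 = 11² + 14²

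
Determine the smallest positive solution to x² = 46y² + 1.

We seek the smallest positive integers (x, y) with x² - 46y² = 1, i.e., x² = 46y² + 1.
Try successive y values:
y = 1: x² = 46·1² + 1 = 47, not a perfect square
y = 2: x² = 46·2² + 1 = 185, not a perfect square
y = 3: x² = 46·3² + 1 = 415, not a perfect square
... continuing the search (or via continued fractions) ...
y = 3588: x² = 46·3588² + 1 = 592192225, x = 24335 ✓

Verify: 24335² - 46·3588² = 592192225 - 592192224 = 1 ✓

x = 24335, y = 3588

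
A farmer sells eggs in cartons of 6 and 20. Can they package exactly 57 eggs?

We need non-negative a, b with 6a + 20b = 57.
gcd(6, 20) = 2, and 2 does not divide 57.
No integer solutions exist.

No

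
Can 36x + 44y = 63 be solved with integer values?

Step 1: Compute gcd(36, 44).
gcd(36, 44) = 4

Step 2: Check divisibility.
Does 4 divide 63? 63 = 4 x 15 + 3, so no.

By the theorem on linear Diophantine equations, 36x + 44y = 63 has integer solutions if and only if gcd(36, 44) divides 63. Since 4 does not divide 63, no solutions exist.

No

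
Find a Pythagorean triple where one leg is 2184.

We need the other leg and hypotenuse such that 2184² + x² = c².
Take x = 1088, c = 2440: 2184² + 1088² = 4769856 + 1183744 = 5953600 = 2440² ✓
Triple: (2184, 1088, 2440)

(2184, 1088, 2440)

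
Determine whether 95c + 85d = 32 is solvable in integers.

Step 1: Compute gcd(95, 85).
gcd(95, 85) = 5

Step 2: Check divisibility.
Does 5 divide 32? 32 = 5 x 6 + 2, so no.

By the theorem on linear Diophantine equations, 95c + 85d = 32 has integer solutions if and only if gcd(95, 85) divides 32. Since 5 does not divide 32, no solutions exist.

No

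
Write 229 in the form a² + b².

We need to find integers a, b > 0 such that a² + b² = 229.
Trying a = 2: b² = 229 - 2² = 229 - 4 = 225
b = 15
Check: 2² + 15² = 4 + 225 = 229 ✓

229 = 2² + 15²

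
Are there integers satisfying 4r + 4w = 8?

Step 1: Compute gcd(4, 4).
gcd(4, 4) = 4

Step 2: Check divisibility.
Does 4 divide 8? 8 = 4 x 2, so yes.

By the theorem on linear Diophantine equations, 4r + 4w = 8 has integer solutions if and only if gcd(4, 4) divides 8. Since 4 | 8, solutions exist.

Yes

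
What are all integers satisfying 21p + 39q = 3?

Step 1: Compute gcd(21, 39) = 3.
Since 3 divides 3, solutions exist.

Step 2: Find a particular solution using extended Euclidean algorithm.
We get p₀ = 2, q₀ = -1.
Check: 21*2 + 39*-1 = 3 = 3 ✓

Step 3: Write the general solution.
p = 2 + (39/3)t = 2 + 13t
q = -1 - (21/3)t = -1 - 7t
for any integer t.

p = 2 + 13t, q = -1 - 7t for integer t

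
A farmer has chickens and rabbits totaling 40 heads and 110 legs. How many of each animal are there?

Let c = chickens, r = rabbits.
Heads: c + r = 40
Legs: 2c + 4r = 110
From the first equation, c = 40 - r. Substitute:
2(40 - r) + 4r = 110
80 + 2r = 110
r = (110 - 80)/2 = 15
c = 40 - 15 = 25

Chickens: 25, Rabbits: 15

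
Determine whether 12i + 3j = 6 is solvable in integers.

Step 1: Compute gcd(12, 3).
gcd(12, 3) = 3

Step 2: Check divisibility.
Does 3 divide 6? 6 = 3 x 2, so yes.

By the theorem on linear Diophantine equations, 12i + 3j = 6 has integer solutions if and only if gcd(12, 3) divides 6. Since 3 | 6, solutions exist.

Yes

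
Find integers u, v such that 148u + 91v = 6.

Step 1: Check solvability.
gcd(148, 91) = 1
Since 1 divides 6, solutions exist.

Step 2: Apply extended Euclidean algorithm to find gcd.
We find integers such that 148*x0 + 91*y0 = 1

Step 3: Scale the particular solution.
Multiply by 6/1 = 6:
u = 48, v = -78

Step 4: Verify.
148*(48) + 91*(-78) = 6 = 6 ✓

u = 48, v = -78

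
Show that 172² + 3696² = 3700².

Compute a² + b² = 172² + 3696² = 29584 + 13660416 = 13690000
Compute c² = 3700² = 13690000
Since 13690000 = 13690000, confirmed.

Yes, it is a Pythagorean triple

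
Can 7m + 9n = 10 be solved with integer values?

Step 1: Compute gcd(7, 9).
gcd(7, 9) = 1

Step 2: Check divisibility.
Does 1 divide 10? 10 = 1 x 10, so yes.

By the theorem on linear Diophantine equations, 7m + 9n = 10 has integer solutions if and only if gcd(7, 9) divides 10. Since 1 | 10, solutions exist.

Yes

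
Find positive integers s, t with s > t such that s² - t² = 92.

Factor: s² - t² = (s+t)(s-t) = 92.
We need two factors of 92 with the same parity.
Use s+t = 46 and s-t = 2 (product 46·2 = 92).
Adding: 2s = 48, so s = 24.
Subtracting: 2t = 44, so t = 22.
Check: 24² - 22² = 576 - 484 = 92 ✓

s = 24, t = 22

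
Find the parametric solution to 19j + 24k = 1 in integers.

Step 1: Compute gcd(19, 24) = 1.
Since 1 divides 1, solutions exist.

Step 2: Find a particular solution using extended Euclidean algorithm.
We get j₀ = -5, k₀ = 4.
Check: 19*-5 + 24*4 = 1 = 1 ✓

Step 3: Write the general solution.
j = -5 + (24/1)t = -5 + 24t
k = 4 - (19/1)t = 4 - 19t
for any integer t.

j = -5 + 24t, k = 4 - 19t for integer t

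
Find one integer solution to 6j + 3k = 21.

Step 1: Check solvability.
gcd(6, 3) = 3
Since 3 divides 21, solutions exist.

Step 2: Apply extended Euclidean algorithm to find gcd.
We find integers such that 6*x0 + 3*y0 = 3

Step 3: Scale the particular solution.
Multiply by 21/3 = 7:
j = 0, k = 7

Step 4: Verify.
6*(0) + 3*(7) = 21 = 21 ✓

j = 0, k = 7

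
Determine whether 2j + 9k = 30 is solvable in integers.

Step 1: Compute gcd(2, 9).
gcd(2, 9) = 1

Step 2: Check divisibility.
Does 1 divide 30? 30 = 1 x 30, so yes.

By the theorem on linear Diophantine equations, 2j + 9k = 30 has integer solutions if and only if gcd(2, 9) divides 30. Since 1 | 30, solutions exist.

Yes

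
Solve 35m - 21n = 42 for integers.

Step 1: Check solvability.
gcd(35, 21) = 7
Since 7 divides 42, solutions exist.

Step 2: Apply extended Euclidean algorithm to find gcd.
We find integers such that 35*x0 + 21*y0 = 7

Step 3: Scale the particular solution.
Multiply by 42/7 = 6:
m = -6, n = -12

Step 4: Verify.
35*(-6) - 21*(-12) = 42 = 42 ✓

m = -6, n = -12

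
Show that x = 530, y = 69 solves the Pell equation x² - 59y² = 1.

Compute x² = 530² = 280900
Compute 59y² = 59·69² = 59·4761 = 280899
x² - 59y² = 280900 - 280899 = 1
Since this equals 1, (530, 69) is a solution.

Yes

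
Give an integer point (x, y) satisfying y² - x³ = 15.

Try small integer x values and check whether x³ + 15 is a perfect square.
x = 1: x³ + 15 = 1³ + 15 = 1 + 15 = 16
Is 16 a perfect square? 4² = 16 ✓
So (x, y) = (1, 4) is a solution.

x = 1, y = 4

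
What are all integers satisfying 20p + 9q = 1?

Step 1: Compute gcd(20, 9) = 1.
Since 1 divides 1, solutions exist.

Step 2: Find a particular solution using extended Euclidean algorithm.
We get p₀ = -4, q₀ = 9.
Check: 20*-4 + 9*9 = 1 = 1 ✓

Step 3: Write the general solution.
p = -4 + (9/1)t = -4 + 9t
q = 9 - (20/1)t = 9 - 20t
for any integer t.

p = -4 + 9t, q = 9 - 20t for integer t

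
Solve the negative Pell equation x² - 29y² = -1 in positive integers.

We need x² = 29y² - 1. Try successive y:
y = 1: x² = 29·1² - 1 = 28, not a perfect square
y = 2: x² = 29·2² - 1 = 115, not a perfect square
y = 3: x² = 29·3² - 1 = 260, not a perfect square
...
y = 13: x² = 29·13² - 1 = 4900 = 70² ✓
Check: 70² - 29·13² = 4900 - 4901 = -1 ✓

x = 70, y = 13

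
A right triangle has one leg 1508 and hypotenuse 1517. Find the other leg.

a² = c² - b² = 2301289 - 2274064 = 27225
a = 165

165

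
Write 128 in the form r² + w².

We need to find integers r, w > 0 such that r² + w² = 128.
Trying r = 8: w² = 128 - 8² = 128 - 64 = 64
w = 8
Check: 8² + 8² = 64 + 64 = 128 ✓

128 = 8² + 8²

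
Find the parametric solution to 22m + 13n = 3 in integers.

Step 1: Compute gcd(22, 13) = 1.
Since 1 divides 3, solutions exist.

Step 2: Find a particular solution using extended Euclidean algorithm.
We get m₀ = 9, n₀ = -15.
Check: 22*9 + 13*-15 = 3 = 3 ✓

Step 3: Write the general solution.
m = 9 + (13/1)t = 9 + 13t
n = -15 - (22/1)t = -15 - 22t
for any integer t.

m = 9 + 13t, n = -15 - 22t for integer t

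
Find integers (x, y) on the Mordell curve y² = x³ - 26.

Try small integer x values and check whether x³ - 26 is a perfect square.
x = 3: x³ - 26 = 3³ - 26 = 27 - 26 = 1
Is 1 a perfect square? 1² = 1 ✓
So (x, y) = (3, 1) is a solution.

x = 3, y = 1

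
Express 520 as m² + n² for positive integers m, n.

We need to find integers m, n > 0 such that m² + n² = 520.
Trying m = 6: n² = 520 - 6² = 520 - 36 = 484
n = 22
Check: 6² + 22² = 36 + 484 = 520 ✓

520 = 6² + 22²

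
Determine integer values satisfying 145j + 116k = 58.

Step 1: Check solvability.
gcd(145, 116) = 29
Since 29 divides 58, solutions exist.

Step 2: Apply extended Euclidean algorithm to find gcd.
We find integers such that 145*x0 + 116*y0 = 29

Step 3: Scale the particular solution.
Multiply by 58/29 = 2:
j = 2, k = -2

Step 4: Verify.
145*(2) + 116*(-2) = 58 = 58 ✓

j = 2, k = -2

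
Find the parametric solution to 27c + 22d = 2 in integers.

Step 1: Compute gcd(27, 22) = 1.
Since 1 divides 2, solutions exist.

Step 2: Find a particular solution using extended Euclidean algorithm.
We get c₀ = 18, d₀ = -22.
Check: 27*18 + 22*-22 = 2 = 2 ✓

Step 3: Write the general solution.
c = 18 + (22/1)t = 18 + 22t
d = -22 - (27/1)t = -22 - 27t
for any integer t.

c = 18 + 22t, d = -22 - 27t for integer t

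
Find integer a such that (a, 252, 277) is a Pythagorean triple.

a² = c² - b² = 277² - 252² = 76729 - 63504 = 13225
a = sqrt(13225) = 115

115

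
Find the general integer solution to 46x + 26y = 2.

Step 1: Compute gcd(46, 26) = 2.
Since 2 divides 2, solutions exist.

Step 2: Find a particular solution using extended Euclidean algorithm.
We get x₀ = 4, y₀ = -7.
Check: 46*4 + 26*-7 = 2 = 2 ✓

Step 3: Write the general solution.
x = 4 + (26/2)t = 4 + 13t
y = -7 - (46/2)t = -7 - 23t
for any integer t.

x = 4 + 13t, y = -7 - 23t for integer t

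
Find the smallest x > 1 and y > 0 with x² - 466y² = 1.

We seek the smallest positive integers (x, y) with x² - 466y² = 1, i.e., x² = 466y² + 1.
Try successive y values:
y = 1: x² = 466·1² + 1 = 467, not a perfect square
y = 2: x² = 466·2² + 1 = 1865, not a perfect square
y = 3: x² = 466·3² + 1 = 4195, not a perfect square
... continuing the search (or via continued fractions) ...
y = 43466808: x² = 466·43466808² + 1 = 880443343332330625, x = 938319425 ✓

Verify: 938319425² - 466·43466808² = 880443343332330625 - 880443343332330624 = 1 ✓

x = 938319425, y = 43466808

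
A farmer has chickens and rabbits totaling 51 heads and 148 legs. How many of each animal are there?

Let c = chickens, r = rabbits.
Heads: c + r = 51
Legs: 2c + 4r = 148
From the first equation, c = 51 - r. Substitute:
2(51 - r) + 4r = 148
102 + 2r = 148
r = (148 - 102)/2 = 23
c = 51 - 23 = 28

Chickens: 28, Rabbits: 23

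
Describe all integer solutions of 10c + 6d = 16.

Step 1: Compute gcd(10, 6) = 2.
Since 2 divides 16, solutions exist.

Step 2: Find a particular solution using extended Euclidean algorithm.
We get c₀ = -8, d₀ = 16.
Check: 10*-8 + 6*16 = 16 = 16 ✓

Step 3: Write the general solution.
c = -8 + (6/2)t = -8 + 3t
d = 16 - (10/2)t = 16 - 5t
for any integer t.

c = -8 + 3t, d = 16 - 5t for integer t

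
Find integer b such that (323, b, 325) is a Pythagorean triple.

b² = c² - a² = 325² - 323² = 105625 - 104329 = 1296
b = sqrt(1296) = 36

36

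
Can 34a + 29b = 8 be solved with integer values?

Step 1: Compute gcd(34, 29).
gcd(34, 29) = 1

Step 2: Check divisibility.
Does 1 divide 8? 8 = 1 x 8, so yes.

By the theorem on linear Diophantine equations, 34a + 29b = 8 has integer solutions if and only if gcd(34, 29) divides 8. Since 1 | 8, solutions exist.

Yes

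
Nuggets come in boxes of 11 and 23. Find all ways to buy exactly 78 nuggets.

We need non-negative integers (x, y) with 11x + 23y = 78.
For each x in 0..7, check if 78 - 11x is a non-negative multiple of 23.
x = 5: 23y = 23, y = 1 ✓

(5 boxes of 11, 1 boxes of 23)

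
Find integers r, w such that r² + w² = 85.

We need to find integers r, w > 0 such that r² + w² = 85.
Trying r = 2: w² = 85 - 2² = 85 - 4 = 81
w = 9
Check: 2² + 9² = 4 + 81 = 85 ✓

85 = 2² + 9²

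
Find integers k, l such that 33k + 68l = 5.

Step 1: Check solvability.
gcd(33, 68) = 1
Since 1 divides 5, solutions exist.

Step 2: Apply extended Euclidean algorithm to find gcd.
We find integers such that 33*x0 + 68*y0 = 1

Step 3: Scale the particular solution.
Multiply by 5/1 = 5:
k = 165, l = -80

Step 4: Verify.
33*(165) + 68*(-80) = 5 = 5 ✓

k = 165, l = -80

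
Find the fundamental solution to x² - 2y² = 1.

We seek the smallest positive integers (x, y) with x² - 2y² = 1, i.e., x² = 2y² + 1.
Try successive y values:
y = 1: x² = 2·1² + 1 = 3, not a perfect square
y = 2: x² = 2·2² + 1 = 9, x = 3 ✓

Verify: 3² - 2·2² = 9 - 8 = 1 ✓

x = 3, y = 2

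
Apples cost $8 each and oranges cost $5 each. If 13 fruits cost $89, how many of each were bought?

Let a = apples, o = oranges.
a + o = 13
8a + 5o = 89
Substitute o = 13 - a:
8a + 5(13 - a) = 89
(8 - 5)a = 89 - 65
3a = 24
a = 8, o = 13 - 8 = 5

Apples: 8, Oranges: 5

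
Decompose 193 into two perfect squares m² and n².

We need to find integers m, n > 0 such that m² + n² = 193.
Trying m = 7: n² = 193 - 7² = 193 - 49 = 144
n = 12
Check: 7² + 12² = 49 + 144 = 193 ✓

193 = 7² + 12²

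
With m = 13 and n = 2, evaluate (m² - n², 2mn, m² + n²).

a = m² - n² = 169 - 4 = 165
b = 2mn = 2·13·2 = 52
c = m² + n² = 169 + 4 = 173
Verify: 165² + 52² = 27225 + 2704 = 29929 = 173² ✓

(165, 52, 173)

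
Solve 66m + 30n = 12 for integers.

Step 1: Check solvability.
gcd(66, 30) = 6
Since 6 divides 12, solutions exist.

Step 2: Apply extended Euclidean algorithm to find gcd.
We find integers such that 66*x0 + 30*y0 = 6

Step 3: Scale the particular solution.
Multiply by 12/6 = 2:
m = 2, n = -4

Step 4: Verify.
66*(2) + 30*(-4) = 12 = 12 ✓

m = 2, n = -4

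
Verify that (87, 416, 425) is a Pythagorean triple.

Compute a² + b² = 87² + 416² = 7569 + 173056 = 180625
Compute c² = 425² = 180625
Since 180625 = 180625, confirmed.

Yes, it is a Pythagorean triple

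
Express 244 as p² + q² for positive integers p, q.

We need to find integers p, q > 0 such that p² + q² = 244.
Trying p = 10: q² = 244 - 10² = 244 - 100 = 144
q = 12
Check: 10² + 12² = 100 + 144 = 244 ✓

244 = 10² + 12²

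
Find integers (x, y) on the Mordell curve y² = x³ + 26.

Try small integer x values and check whether x³ + 26 is a perfect square.
x = -1: x³ + 26 = -1³ + 26 = -1 + 26 = 25
Is 25 a perfect square? 5² = 25 ✓
So (x, y) = (-1, -5) is a solution.

x = -1, y = -5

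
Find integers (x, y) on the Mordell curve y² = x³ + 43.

Try small integer x values and check whether x³ + 43 is a perfect square.
x = -3: x³ + 43 = -3³ + 43 = -27 + 43 = 16
Is 16 a perfect square? 4² = 16 ✓
So (x, y) = (-3, -4) is a solution.

x = -3, y = -4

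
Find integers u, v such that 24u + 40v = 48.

Step 1: Check solvability.
gcd(24, 40) = 8
Since 8 divides 48, solutions exist.

Step 2: Apply extended Euclidean algorithm to find gcd.
We find integers such that 24*x0 + 40*y0 = 8

Step 3: Scale the particular solution.
Multiply by 48/8 = 6:
u = 12, v = -6

Step 4: Verify.
24*(12) + 40*(-6) = 48 = 48 ✓

u = 12, v = -6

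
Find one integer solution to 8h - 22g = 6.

Step 1: Check solvability.
gcd(8, 22) = 2
Since 2 divides 6, solutions exist.

Step 2: Apply extended Euclidean algorithm to find gcd.
We find integers such that 8*x0 + 22*y0 = 2

Step 3: Scale the particular solution.
Multiply by 6/2 = 3:
h = 9, g = 3

Step 4: Verify.
8*(9) - 22*(3) = 6 = 6 ✓

h = 9, g = 3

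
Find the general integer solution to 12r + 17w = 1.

Step 1: Compute gcd(12, 17) = 1.
Since 1 divides 1, solutions exist.

Step 2: Find a particular solution using extended Euclidean algorithm.
We get r₀ = -7, w₀ = 5.
Check: 12*-7 + 17*5 = 1 = 1 ✓

Step 3: Write the general solution.
r = -7 + (17/1)t = -7 + 17t
w = 5 - (12/1)t = 5 - 12t
for any integer t.

r = -7 + 17t, w = 5 - 12t for integer t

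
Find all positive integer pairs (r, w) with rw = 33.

The positive divisors of 33 are: 1, 3, 11, 33.
Each divisor d gives the pair (d, 33/d):
(1, 33), (3, 11), (11, 3), (33, 1)

(1, 33), (3, 11), (11, 3), (33, 1)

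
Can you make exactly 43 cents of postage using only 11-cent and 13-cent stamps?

We need non-negative x, y with 11x + 13y = 43.
gcd(11, 13) = 1 divides 43, so integer solutions exist, but checking x = 0..3 shows none with y ≥ 0.
So 43 cannot be made with non-negative stamp counts.

No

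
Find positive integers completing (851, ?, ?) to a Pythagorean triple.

We need the other leg and hypotenuse such that 851² + x² = c².
Take x = 420, c = 949: 851² + 420² = 724201 + 176400 = 900601 = 949² ✓
Triple: (851, 420, 949)

(851, 420, 949)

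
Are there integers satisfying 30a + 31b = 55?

Step 1: Compute gcd(30, 31).
gcd(30, 31) = 1

Step 2: Check divisibility.
Does 1 divide 55? 55 = 1 x 55, so yes.

By the theorem on linear Diophantine equations, 30a + 31b = 55 has integer solutions if and only if gcd(30, 31) divides 55. Since 1 | 55, solutions exist.

Yes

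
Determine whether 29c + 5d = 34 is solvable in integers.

Step 1: Compute gcd(29, 5).
gcd(29, 5) = 1

Step 2: Check divisibility.
Does 1 divide 34? 34 = 1 x 34, so yes.

By the theorem on linear Diophantine equations, 29c + 5d = 34 has integer solutions if and only if gcd(29, 5) divides 34. Since 1 | 34, solutions exist.

Yes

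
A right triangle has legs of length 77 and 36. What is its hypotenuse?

c² = a² + b² = 77² + 36² = 5929 + 1296 = 7225
c = 85

85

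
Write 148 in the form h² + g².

We need to find integers h, g > 0 such that h² + g² = 148.
Trying h = 2: g² = 148 - 2² = 148 - 4 = 144
g = 12
Check: 2² + 12² = 4 + 144 = 148 ✓

148 = 2² + 12²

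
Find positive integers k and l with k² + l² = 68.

We need to find integers k, l > 0 such that k² + l² = 68.
Trying k = 2: l² = 68 - 2² = 68 - 4 = 64
l = 8
Check: 2² + 8² = 4 + 64 = 68 ✓

68 = 2² + 8²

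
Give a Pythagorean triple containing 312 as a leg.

We need the other leg and hypotenuse such that 312² + x² = c².
Take x = 1334, c = 1370: 312² + 1334² = 97344 + 1779556 = 1876900 = 1370² ✓
Triple: (1334, 312, 1370)

(1334, 312, 1370)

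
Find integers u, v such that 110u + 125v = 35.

Step 1: Check solvability.
gcd(110, 125) = 5
Since 5 divides 35, solutions exist.

Step 2: Apply extended Euclidean algorithm to find gcd.
We find integers such that 110*x0 + 125*y0 = 5

Step 3: Scale the particular solution.
Multiply by 35/5 = 7:
u = 56, v = -49

Step 4: Verify.
110*(56) + 125*(-49) = 35 = 35 ✓

u = 56, v = -49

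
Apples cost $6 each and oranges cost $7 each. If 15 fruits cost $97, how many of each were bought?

Let a = apples, o = oranges.
a + o = 15
6a + 7o = 97
Substitute o = 15 - a:
6a + 7(15 - a) = 97
(6 - 7)a = 97 - 105
-1a = -8
a = 8, o = 15 - 8 = 7

Apples: 8, Oranges: 7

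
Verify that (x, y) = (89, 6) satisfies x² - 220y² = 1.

Compute x² = 89² = 7921
Compute 220y² = 220·6² = 220·36 = 7920
x² - 220y² = 7921 - 7920 = 1
Since this equals 1, (89, 6) is a solution.

Yes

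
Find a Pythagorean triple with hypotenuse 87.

We need a² + b² = 87² = 7569.
Trying: 63² + 60² = 3969 + 3600 = 7569 ✓

(63, 60, 87)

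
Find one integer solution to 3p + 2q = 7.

Step 1: Check solvability.
gcd(3, 2) = 1
Since 1 divides 7, solutions exist.

Step 2: Apply extended Euclidean algorithm to find gcd.
We find integers such that 3*x0 + 2*y0 = 1

Step 3: Scale the particular solution.
Multiply by 7/1 = 7:
p = 7, q = -7

Step 4: Verify.
3*(7) + 2*(-7) = 7 = 7 ✓

p = 7, q = -7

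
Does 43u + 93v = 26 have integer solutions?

Step 1: Compute gcd(43, 93).
gcd(43, 93) = 1

Step 2: Check divisibility.
Does 1 divide 26? 26 = 1 x 26, so yes.

By the theorem on linear Diophantine equations, 43u + 93v = 26 has integer solutions if and only if gcd(43, 93) divides 26. Since 1 | 26, solutions exist.

Yes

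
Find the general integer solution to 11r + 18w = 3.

Step 1: Compute gcd(11, 18) = 1.
Since 1 divides 3, solutions exist.

Step 2: Find a particular solution using extended Euclidean algorithm.
We get r₀ = 15, w₀ = -9.
Check: 11*15 + 18*-9 = 3 = 3 ✓

Step 3: Write the general solution.
r = 15 + (18/1)t = 15 + 18t
w = -9 - (11/1)t = -9 - 11t
for any integer t.

r = 15 + 18t, w = -9 - 11t for integer t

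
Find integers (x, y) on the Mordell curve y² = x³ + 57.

Try small integer x values and check whether x³ + 57 is a perfect square.
x = -2: x³ + 57 = -2³ + 57 = -8 + 57 = 49
Is 49 a perfect square? 7² = 49 ✓
So (x, y) = (-2, 7) is a solution.

x = -2, y = 7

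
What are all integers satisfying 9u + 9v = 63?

Step 1: Compute gcd(9, 9) = 9.
Since 9 divides 63, solutions exist.

Step 2: Find a particular solution using extended Euclidean algorithm.
We get u₀ = 0, v₀ = 7.
Check: 9*0 + 9*7 = 63 = 63 ✓

Step 3: Write the general solution.
u = 0 + (9/9)t = 0 + 1t
v = 7 - (9/9)t = 7 - 1t
for any integer t.

u = 0 + 1t, v = 7 - 1t for integer t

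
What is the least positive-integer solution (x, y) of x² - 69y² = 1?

We seek the smallest positive integers (x, y) with x² - 69y² = 1, i.e., x² = 69y² + 1.
Try successive y values:
y = 1: x² = 69·1² + 1 = 70, not a perfect square
y = 2: x² = 69·2² + 1 = 277, not a perfect square
y = 3: x² = 69·3² + 1 = 622, not a perfect square
... continuing the search (or via continued fractions) ...
y = 936: x² = 69·936² + 1 = 60450625, x = 7775 ✓

Verify: 7775² - 69·936² = 60450625 - 60450624 = 1 ✓

x = 7775, y = 936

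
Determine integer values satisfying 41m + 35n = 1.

Step 1: Check solvability.
gcd(41, 35) = 1
Since 1 divides 1, solutions exist.

Step 2: Apply extended Euclidean algorithm to find gcd.
We find integers such that 41*x0 + 35*y0 = 1

Step 3: Scale the particular solution.
Multiply by 1/1 = 1:
m = 6, n = -7

Step 4: Verify.
41*(6) + 35*(-7) = 1 = 1 ✓

m = 6, n = -7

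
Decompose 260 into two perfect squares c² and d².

We need to find integers c, d > 0 such that c² + d² = 260.
Trying c = 2: d² = 260 - 2² = 260 - 4 = 256
d = 16
Check: 2² + 16² = 4 + 256 = 260 ✓

260 = 2² + 16²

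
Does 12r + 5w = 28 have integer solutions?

Step 1: Compute gcd(12, 5).
gcd(12, 5) = 1

Step 2: Check divisibility.
Does 1 divide 28? 28 = 1 x 28, so yes.

By the theorem on linear Diophantine equations, 12r + 5w = 28 has integer solutions if and only if gcd(12, 5) divides 28. Since 1 | 28, solutions exist.

Yes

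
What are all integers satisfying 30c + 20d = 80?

Step 1: Compute gcd(30, 20) = 10.
Since 10 divides 80, solutions exist.

Step 2: Find a particular solution using extended Euclidean algorithm.
We get c₀ = 8, d₀ = -8.
Check: 30*8 + 20*-8 = 80 = 80 ✓

Step 3: Write the general solution.
c = 8 + (20/10)t = 8 + 2t
d = -8 - (30/10)t = -8 - 3t
for any integer t.

c = 8 + 2t, d = -8 - 3t for integer t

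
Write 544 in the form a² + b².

We need to find integers a, b > 0 such that a² + b² = 544.
Trying a = 12: b² = 544 - 12² = 544 - 144 = 400
b = 20
Check: 12² + 20² = 144 + 400 = 544 ✓

544 = 12² + 20²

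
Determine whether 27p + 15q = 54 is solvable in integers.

Step 1: Compute gcd(27, 15).
gcd(27, 15) = 3

Step 2: Check divisibility.
Does 3 divide 54? 54 = 3 x 18, so yes.

By the theorem on linear Diophantine equations, 27p + 15q = 54 has integer solutions if and only if gcd(27, 15) divides 54. Since 3 | 54, solutions exist.

Yes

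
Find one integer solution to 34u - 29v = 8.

Step 1: Check solvability.
gcd(34, 29) = 1
Since 1 divides 8, solutions exist.

Step 2: Apply extended Euclidean algorithm to find gcd.
We find integers such that 34*x0 + 29*y0 = 1

Step 3: Scale the particular solution.
Multiply by 8/1 = 8:
u = 48, v = 56

Step 4: Verify.
34*(48) - 29*(56) = 8 = 8 ✓

u = 48, v = 56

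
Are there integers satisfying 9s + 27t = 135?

Step 1: Compute gcd(9, 27).
gcd(9, 27) = 9

Step 2: Check divisibility.
Does 9 divide 135? 135 = 9 x 15, so yes.

By the theorem on linear Diophantine equations, 9s + 27t = 135 has integer solutions if and only if gcd(9, 27) divides 135. Since 9 | 135, solutions exist.

Yes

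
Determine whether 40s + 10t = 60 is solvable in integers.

Step 1: Compute gcd(40, 10).
gcd(40, 10) = 10

Step 2: Check divisibility.
Does 10 divide 60? 60 = 10 x 6, so yes.

By the theorem on linear Diophantine equations, 40s + 10t = 60 has integer solutions if and only if gcd(40, 10) divides 60. Since 10 | 60, solutions exist.

Yes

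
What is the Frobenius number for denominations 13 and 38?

For two coprime denominations a and b, the Frobenius number (largest value not representable as a non-negative combination) is ab - a - b.
Here gcd(13, 38) = 1, so they are coprime.
F(13, 38) = 13·38 - 13 - 38 = 494 - 51 = 443

443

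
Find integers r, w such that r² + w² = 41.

We need to find integers r, w > 0 such that r² + w² = 41.
Trying r = 4: w² = 41 - 4² = 41 - 16 = 25
w = 5
Check: 4² + 5² = 16 + 25 = 41 ✓

41 = 4² + 5²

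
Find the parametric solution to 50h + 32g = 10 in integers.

Step 1: Compute gcd(50, 32) = 2.
Since 2 divides 10, solutions exist.

Step 2: Find a particular solution using extended Euclidean algorithm.
We get h₀ = -35, g₀ = 55.
Check: 50*-35 + 32*55 = 10 = 10 ✓

Step 3: Write the general solution.
h = -35 + (32/2)t = -35 + 16t
g = 55 - (50/2)t = 55 - 25t
for any integer t.

h = -35 + 16t, g = 55 - 25t for integer t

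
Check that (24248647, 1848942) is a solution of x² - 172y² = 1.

Compute x² = 24248647² = 587996881330609
Compute 172y² = 172·1848942² = 172·3418586519364 = 587996881330608
x² - 172y² = 587996881330609 - 587996881330608 = 1
Since this equals 1, (24248647, 1848942) is a solution.

Yes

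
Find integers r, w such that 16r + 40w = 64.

Step 1: Check solvability.
gcd(16, 40) = 8
Since 8 divides 64, solutions exist.

Step 2: Apply extended Euclidean algorithm to find gcd.
We find integers such that 16*x0 + 40*y0 = 8

Step 3: Scale the particular solution.
Multiply by 64/8 = 8:
r = -16, w = 8

Step 4: Verify.
16*(-16) + 40*(8) = 64 = 64 ✓

r = -16, w = 8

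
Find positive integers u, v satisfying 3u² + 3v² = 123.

Try small values of u and check whether (123 - 3u²)/3 is a perfect square.
u = 4: 3·4² = 48, so 3v² = 123 - 48 = 75, giving v² = 25, v = 5.
Check: 3·4² + 3·5² = 48 + 75 = 123 ✓

u = 4, v = 5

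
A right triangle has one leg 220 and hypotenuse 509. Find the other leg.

a² = c² - b² = 259081 - 48400 = 210681
a = 459

459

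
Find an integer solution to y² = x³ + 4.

Try small integer x values and check whether x³ + 4 is a perfect square.
x = 0: x³ + 4 = 0³ + 4 = 0 + 4 = 4
Is 4 a perfect square? 2² = 4 ✓
So (x, y) = (0, 2) is a solution.

x = 0, y = 2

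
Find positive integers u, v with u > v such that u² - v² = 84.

Factor: u² - v² = (u+v)(u-v) = 84.
We need two factors of 84 with the same parity.
Use u+v = 42 and u-v = 2 (product 42·2 = 84).
Adding: 2u = 44, so u = 22.
Subtracting: 2v = 40, so v = 20.
Check: 22² - 20² = 484 - 400 = 84 ✓

u = 22, v = 20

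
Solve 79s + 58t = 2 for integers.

Step 1: Check solvability.
gcd(79, 58) = 1
Since 1 divides 2, solutions exist.

Step 2: Apply extended Euclidean algorithm to find gcd.
We find integers such that 79*x0 + 58*y0 = 1

Step 3: Scale the particular solution.
Multiply by 2/1 = 2:
s = -22, t = 30

Step 4: Verify.
79*(-22) + 58*(30) = 2 = 2 ✓

s = -22, t = 30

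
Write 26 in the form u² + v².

We need to find integers u, v > 0 such that u² + v² = 26.
Trying u = 1: v² = 26 - 1² = 26 - 1 = 25
v = 5
Check: 1² + 5² = 1 + 25 = 26 ✓

26 = 1² + 5²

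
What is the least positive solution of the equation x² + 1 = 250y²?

We need x² = 250y² - 1. Try successive y:
y = 1: x² = 250·1² - 1 = 249, not a perfect square
y = 2: x² = 250·2² - 1 = 999, not a perfect square
y = 3: x² = 250·3² - 1 = 2249, not a perfect square
...
y = 281: x² = 250·281² - 1 = 19740249 = 4443² ✓
Check: 4443² - 250·281² = 19740249 - 19740250 = -1 ✓

x = 4443, y = 281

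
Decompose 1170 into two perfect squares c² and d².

We need to find integers c, d > 0 such that c² + d² = 1170.
Trying c = 9: d² = 1170 - 9² = 1170 - 81 = 1089
d = 33
Check: 9² + 33² = 81 + 1089 = 1170 ✓

1170 = 9² + 33²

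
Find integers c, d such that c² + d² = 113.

We need to find integers c, d > 0 such that c² + d² = 113.
Trying c = 7: d² = 113 - 7² = 113 - 49 = 64
d = 8
Check: 7² + 8² = 49 + 64 = 113 ✓

113 = 7² + 8²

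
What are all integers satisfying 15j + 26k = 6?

Step 1: Compute gcd(15, 26) = 1.
Since 1 divides 6, solutions exist.

Step 2: Find a particular solution using extended Euclidean algorithm.
We get j₀ = 42, k₀ = -24.
Check: 15*42 + 26*-24 = 6 = 6 ✓

Step 3: Write the general solution.
j = 42 + (26/1)t = 42 + 26t
k = -24 - (15/1)t = -24 - 15t
for any integer t.

j = 42 + 26t, k = -24 - 15t for integer t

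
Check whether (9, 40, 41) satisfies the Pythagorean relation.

Compute a² + b²:
9² + 40² = 81 + 1600 = 1681
Compute c²:
41² = 1681
Since 1681 = 1681, it is a Pythagorean triple.

Yes, it is a Pythagorean triple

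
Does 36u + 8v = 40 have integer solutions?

Step 1: Compute gcd(36, 8).
gcd(36, 8) = 4

Step 2: Check divisibility.
Does 4 divide 40? 40 = 4 x 10, so yes.

By the theorem on linear Diophantine equations, 36u + 8v = 40 has integer solutions if and only if gcd(36, 8) divides 40. Since 4 | 40, solutions exist.

Yes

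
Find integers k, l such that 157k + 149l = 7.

Step 1: Check solvability.
gcd(157, 149) = 1
Since 1 divides 7, solutions exist.

Step 2: Apply extended Euclidean algorithm to find gcd.
We find integers such that 157*x0 + 149*y0 = 1

Step 3: Scale the particular solution.
Multiply by 7/1 = 7:
k = 392, l = -413

Step 4: Verify.
157*(392) + 149*(-413) = 7 = 7 ✓

k = 392, l = -413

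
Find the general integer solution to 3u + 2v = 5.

Step 1: Compute gcd(3, 2) = 1.
Since 1 divides 5, solutions exist.

Step 2: Find a particular solution using extended Euclidean algorithm.
We get u₀ = 5, v₀ = -5.
Check: 3*5 + 2*-5 = 5 = 5 ✓

Step 3: Write the general solution.
u = 5 + (2/1)t = 5 + 2t
v = -5 - (3/1)t = -5 - 3t
for any integer t.

u = 5 + 2t, v = -5 - 3t for integer t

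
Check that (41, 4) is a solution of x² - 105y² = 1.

Compute x² = 41² = 1681
Compute 105y² = 105·4² = 105·16 = 1680
x² - 105y² = 1681 - 1680 = 1
Since this equals 1, (41, 4) is a solution.

Yes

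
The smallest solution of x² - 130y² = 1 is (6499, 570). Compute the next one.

Solutions to x² - Dy² = 1 are generated by powers of (x₀ + y₀√D).
The next solution satisfies x₁ + y₁√130 = (x₀ + y₀√130)², giving:
x₁ = x₀² + 130y₀² = 6499² + 130·570² = 42237001 + 42237000 = 84474001
y₁ = 2x₀y₀ = 2·6499·570 = 7408860

Verify: 84474001² - 130·7408860² = 7135856844948001 - 7135856844948000 = 1 ✓

x = 84474001, y = 7408860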